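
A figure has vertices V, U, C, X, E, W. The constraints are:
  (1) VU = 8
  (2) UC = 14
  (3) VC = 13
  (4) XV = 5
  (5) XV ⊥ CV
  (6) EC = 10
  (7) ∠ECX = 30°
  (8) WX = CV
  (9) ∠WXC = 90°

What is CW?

From the given relations: WX = CV = 13.
Step 1: By the law of cosines on triangle CVX: CX² = 13² + 5² − 2·13·5·cos(90°) = 194, so CX = √194.
Step 2: By the law of cosines on triangle CXW: CW² = √194² + 13² − 2·√194·13·cos(90°) = 363, so CW = 11·√3.

Therefore, the length of CW = 11·√3.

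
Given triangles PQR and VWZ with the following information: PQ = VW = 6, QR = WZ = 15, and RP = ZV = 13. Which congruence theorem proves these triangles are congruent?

The given information matches SSS: All three pairs of corresponding sides are equal (Side-Side-Side).

SSS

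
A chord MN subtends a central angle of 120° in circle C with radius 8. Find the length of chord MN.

Chord = 2(8) sin(60°) = 8*sqrt(3)

8*sqrt(3)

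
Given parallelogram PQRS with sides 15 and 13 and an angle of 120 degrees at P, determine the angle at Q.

In a parallelogram, consecutive angles are supplementary (sum to 180°).
angle Q = 180 - angle P
angle Q = 180 - 120
angle Q = 60 degrees

60 degrees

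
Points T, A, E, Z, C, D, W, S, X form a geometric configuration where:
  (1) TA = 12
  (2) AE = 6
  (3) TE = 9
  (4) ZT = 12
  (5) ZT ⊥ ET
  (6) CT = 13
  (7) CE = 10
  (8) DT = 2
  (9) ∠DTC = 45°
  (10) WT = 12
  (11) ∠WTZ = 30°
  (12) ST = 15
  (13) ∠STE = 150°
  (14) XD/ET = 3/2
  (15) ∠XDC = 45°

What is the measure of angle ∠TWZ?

Step 1: By the law of cosines on triangle WTZ: WZ² = 12² + 12² − 2·12·12·cos(30°) = 38.58, so WZ ≈ 6.21.
Step 2: By the inverse law of cosines on triangle TWZ: cos(∠TWZ) = (12² + 6.21² − 12²) / (2·12·6.21) = 38.58/149.08 = 0.2588, so ∠TWZ = 75°.

Therefore, the measure of angle ∠TWZ = 75°.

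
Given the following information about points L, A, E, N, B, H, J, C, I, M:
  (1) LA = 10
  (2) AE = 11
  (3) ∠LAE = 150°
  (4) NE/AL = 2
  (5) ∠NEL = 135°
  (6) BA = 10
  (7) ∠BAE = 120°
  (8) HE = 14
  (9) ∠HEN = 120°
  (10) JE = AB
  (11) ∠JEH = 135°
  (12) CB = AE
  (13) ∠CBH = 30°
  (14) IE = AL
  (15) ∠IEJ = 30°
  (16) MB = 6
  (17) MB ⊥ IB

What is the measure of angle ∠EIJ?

From the given relations: IE = AL = 10; JE = AB = 10.
Step 1: By the law of cosines on triangle IEJ: IJ² = 10² + 10² − 2·10·10·cos(30°) = 26.79, so IJ ≈ 5.18.
Step 2: By the inverse law of cosines on triangle EIJ: cos(∠EIJ) = (10² + 5.18² − 10²) / (2·10·5.18) = 26.79/103.53 = 0.2588, so ∠EIJ = 75°.

Therefore, the measure of angle ∠EIJ = 75°.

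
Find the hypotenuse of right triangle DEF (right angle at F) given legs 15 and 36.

By the Pythagorean theorem: DE^2 = DF^2 + EF^2
DE^2 = 15^2 + 36^2 = 225 + 1296 = 1521
DE = sqrt(1521) = 39

39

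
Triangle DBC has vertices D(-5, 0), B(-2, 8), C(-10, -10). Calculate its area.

Shoelace: Area = (1/2)|-5(8--10) + -2(-10-0) + -10(0-8)| = (1/2)(10) = 5

5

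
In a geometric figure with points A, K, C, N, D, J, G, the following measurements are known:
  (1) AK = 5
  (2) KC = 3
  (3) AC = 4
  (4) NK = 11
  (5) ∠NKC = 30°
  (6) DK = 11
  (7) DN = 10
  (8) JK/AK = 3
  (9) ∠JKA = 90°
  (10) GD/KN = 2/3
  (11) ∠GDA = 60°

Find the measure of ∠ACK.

Step 1: By the inverse law of cosines on triangle ACK: cos(∠ACK) = (4² + 3² − 5²) / (2·4·3) = 0/24 = 0, so ∠ACK = 90°.

Therefore, the measure of angle ∠ACK = 90°.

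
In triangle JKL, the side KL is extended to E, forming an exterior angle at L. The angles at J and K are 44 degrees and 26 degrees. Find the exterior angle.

By the exterior angle theorem, an exterior angle of a triangle equals the sum of the two remote interior angles.
Exterior angle = angle J + angle K
Exterior angle = 44 + 26 = 70 degrees

70 degrees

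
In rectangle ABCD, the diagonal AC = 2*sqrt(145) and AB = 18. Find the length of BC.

The diagonal of a rectangle forms a right triangle with the two sides.
Rearranging the Pythagorean theorem: missing side = sqrt(d^2 - known^2).
= sqrt(580 - 324) = sqrt(256) = 16.

16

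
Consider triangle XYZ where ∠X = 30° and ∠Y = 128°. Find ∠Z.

The interior angles sum to 180°: angle Z = 180 - 30 - 128 = 22°.
The triangle is obtuse (angles 30°, 128°, 22°).

22 degrees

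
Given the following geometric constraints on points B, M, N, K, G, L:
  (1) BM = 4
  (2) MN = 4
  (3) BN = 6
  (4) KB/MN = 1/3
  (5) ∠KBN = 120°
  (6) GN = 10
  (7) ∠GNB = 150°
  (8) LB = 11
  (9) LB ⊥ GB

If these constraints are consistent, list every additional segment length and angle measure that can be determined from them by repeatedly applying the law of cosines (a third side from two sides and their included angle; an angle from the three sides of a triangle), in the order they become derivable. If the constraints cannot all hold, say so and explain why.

The constraints are consistent. Derivable facts, in order:
After 1 step:
- BG ≈ 15.49
- NK ≈ 6.77
- ∠BMN = 97.18°
- ∠BNM = 41.41°
- ∠MBN = 41.41°
After 2 steps:
- GL ≈ 19
- ∠BGN = 11.17°
- ∠BKN = 50.17°
- ∠BNK = 9.83°
- ∠GBN = 18.83°
After 3 steps:
- ∠BGL = 35.38°
- ∠BLG = 54.62°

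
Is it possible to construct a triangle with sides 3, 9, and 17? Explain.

No.
The triangle inequality is violated: 3 + 9 = 12 ≤ 17.
These lengths cannot form a triangle.

No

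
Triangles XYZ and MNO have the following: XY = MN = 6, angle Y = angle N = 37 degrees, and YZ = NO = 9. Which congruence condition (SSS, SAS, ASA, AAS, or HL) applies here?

The given information matches SAS: Two pairs of corresponding sides and the included angle are equal (Side-Angle-Side).

SAS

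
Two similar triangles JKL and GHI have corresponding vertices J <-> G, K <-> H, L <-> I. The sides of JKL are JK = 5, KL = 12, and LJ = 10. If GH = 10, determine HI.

Similar triangles have proportional sides. Setting up the proportion:
GH / JK = HI / KL
10 / 5 = HI / 12
HI = 12 * 10 / 5 = 24.

24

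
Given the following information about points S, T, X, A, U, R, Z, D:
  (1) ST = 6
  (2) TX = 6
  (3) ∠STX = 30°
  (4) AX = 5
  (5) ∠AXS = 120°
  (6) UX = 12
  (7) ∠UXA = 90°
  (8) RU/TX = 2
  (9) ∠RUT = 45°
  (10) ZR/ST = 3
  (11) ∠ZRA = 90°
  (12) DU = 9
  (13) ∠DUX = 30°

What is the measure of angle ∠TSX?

Step 1: By the law of cosines on triangle STX: SX² = 6² + 6² − 2·6·6·cos(30°) = 9.65, so SX ≈ 3.11.
Step 2: By the inverse law of cosines on triangle TSX: cos(∠TSX) = (6² + 3.11² − 6²) / (2·6·3.11) = 9.65/37.27 = 0.2588, so ∠TSX = 75°.

Therefore, the measure of angle ∠TSX = 75°.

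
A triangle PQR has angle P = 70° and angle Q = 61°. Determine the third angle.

angle R = 180 - 70 - 61 = 49 degrees.

49 degrees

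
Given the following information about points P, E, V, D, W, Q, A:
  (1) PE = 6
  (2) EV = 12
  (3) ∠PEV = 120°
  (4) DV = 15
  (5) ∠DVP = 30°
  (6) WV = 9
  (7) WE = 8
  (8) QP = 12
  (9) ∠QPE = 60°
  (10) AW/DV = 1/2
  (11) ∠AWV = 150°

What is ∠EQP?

Step 1: By the law of cosines on triangle QPE: QE² = 12² + 6² − 2·12·6·cos(60°) = 108, so QE = 6·√3.
Step 2: By the inverse law of cosines on triangle EQP: cos(∠EQP) = ((6·√3)² + 12² − 6²) / (2·6·√3·12) = 216/249.42 = 0.866, so ∠EQP = 30°.

Therefore, the measure of angle ∠EQP = 30°.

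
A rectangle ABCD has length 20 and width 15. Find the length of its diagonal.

d = sqrt(20^2 + 15^2) = sqrt(625) = 25

25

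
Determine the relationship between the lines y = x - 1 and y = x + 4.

Slope of line 1: m1 = 1
Slope of line 2: m2 = 1
Two lines are parallel if and only if they have equal slopes (or both are vertical).
Here m1 = m2 = 1, confirming the lines are parallel.

Parallel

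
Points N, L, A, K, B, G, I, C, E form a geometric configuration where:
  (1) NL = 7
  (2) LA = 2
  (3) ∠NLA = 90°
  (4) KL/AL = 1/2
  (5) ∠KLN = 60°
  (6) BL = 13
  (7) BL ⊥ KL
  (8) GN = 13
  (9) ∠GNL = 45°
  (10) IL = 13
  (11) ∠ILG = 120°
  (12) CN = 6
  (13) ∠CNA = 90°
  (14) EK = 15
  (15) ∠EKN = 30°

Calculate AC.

Step 1: By the law of cosines on triangle NLA: NA² = 7² + 2² − 2·7·2·cos(90°) = 53, so NA = √53.
Step 2: By the law of cosines on triangle ANC: AC² = √53² + 6² − 2·√53·6·cos(90°) = 89, so AC = √89.

Therefore, the length of AC = √89.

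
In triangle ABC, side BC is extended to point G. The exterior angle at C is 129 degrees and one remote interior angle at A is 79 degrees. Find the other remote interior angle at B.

angle B = 129 - 79 = 50 degrees (exterior angle theorem).

50 degrees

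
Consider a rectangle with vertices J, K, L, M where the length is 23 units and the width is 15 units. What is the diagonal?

d = sqrt(23^2 + 15^2) = sqrt(754)

sqrt(754)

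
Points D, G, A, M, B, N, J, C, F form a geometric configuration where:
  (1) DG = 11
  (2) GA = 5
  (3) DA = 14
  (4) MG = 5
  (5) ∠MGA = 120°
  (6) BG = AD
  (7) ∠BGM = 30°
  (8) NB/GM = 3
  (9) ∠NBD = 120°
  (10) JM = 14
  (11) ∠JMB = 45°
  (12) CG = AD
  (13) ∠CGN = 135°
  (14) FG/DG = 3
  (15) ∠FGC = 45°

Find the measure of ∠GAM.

Step 1: By the law of cosines on triangle AGM: AM² = 5² + 5² − 2·5·5·cos(120°) = 75, so AM = 5·√3.
Step 2: By the inverse law of cosines on triangle GAM: cos(∠GAM) = (5² + (5·√3)² − 5²) / (2·5·5·√3) = 75/86.6 = 0.866, so ∠GAM = 30°.

Therefore, the measure of angle ∠GAM = 30°.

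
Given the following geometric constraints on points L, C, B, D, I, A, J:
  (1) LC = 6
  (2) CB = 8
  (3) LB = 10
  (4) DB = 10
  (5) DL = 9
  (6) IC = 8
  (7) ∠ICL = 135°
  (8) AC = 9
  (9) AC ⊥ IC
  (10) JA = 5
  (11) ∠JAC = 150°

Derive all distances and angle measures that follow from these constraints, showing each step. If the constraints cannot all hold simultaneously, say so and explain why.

The constraints are consistent.

Step 1: From LC = 6, CI = 8, and ∠LCI = 135°, by the law of cosines:
  LI² = LC² + CI² - 2·LC·CI·cos(135°) = 36 + 64 + 67.88 = 167.9
  LI ≈ 12.96

Step 2: From CA = 9, AJ = 5, and ∠CAJ = 150°, by the law of cosines:
  CJ² = CA² + AJ² - 2·CA·AJ·cos(150°) = 81 + 25 + 77.94 = 183.9
  CJ ≈ 13.56

Step 3: From IC = 8, CA = 9, and ∠ICA = 90°, by the law of cosines:
  IA² = IC² + CA² - 2·IC·CA·cos(90°) = 64 + 81 - 0 = 145
  IA = √145

Step 4: From LB = 10, LC = 6, BC = 8, by the inverse law of cosines:
  cos(∠BLC) = (LB² + LC² - BC²) / (2·LB·LC)
  ∠BLC = 53.13°

Step 5: From LB = 10, LD = 9, BD = 10, by the inverse law of cosines:
  cos(∠BLD) = (LB² + LD² - BD²) / (2·LB·LD)
  ∠BLD = 63.26°

Step 6: From CB = 8, CL = 6, BL = 10, by the inverse law of cosines:
  cos(∠BCL) = (CB² + CL² - BL²) / (2·CB·CL)
  ∠BCL = 90°

Step 7: From BC = 8, BL = 10, CL = 6, by the inverse law of cosines:
  cos(∠CBL) = (BC² + BL² - CL²) / (2·BC·BL)
  ∠CBL = 36.87°

Step 8: From BD = 10, BL = 10, DL = 9, by the inverse law of cosines:
  cos(∠DBL) = (BD² + BL² - DL²) / (2·BD·BL)
  ∠DBL = 53.49°

Step 9: From DB = 10, DL = 9, BL = 10, by the inverse law of cosines:
  cos(∠BDL) = (DB² + DL² - BL²) / (2·DB·DL)
  ∠BDL = 63.26°

Step 10: From LC = 6, LI = 12.96, CI = 8, by the inverse law of cosines:
  cos(∠CLI) = (LC² + LI² - CI²) / (2·LC·LI)
  ∠CLI = 25.89°

Step 11: From CA = 9, CJ = 13.56, AJ = 5, by the inverse law of cosines:
  cos(∠ACJ) = (CA² + CJ² - AJ²) / (2·CA·CJ)
  ∠ACJ = 10.62°

Step 12: From IA = √145, IC = 8, AC = 9, by the inverse law of cosines:
  cos(∠AIC) = (IA² + IC² - AC²) / (2·IA·IC)
  ∠AIC = 48.37°

Step 13: From IC = 8, IL = 12.96, CL = 6, by the inverse law of cosines:
  cos(∠CIL) = (IC² + IL² - CL²) / (2·IC·IL)
  ∠CIL = 19.11°

Step 14: From AC = 9, AI = √145, CI = 8, by the inverse law of cosines:
  cos(∠CAI) = (AC² + AI² - CI²) / (2·AC·AI)
  ∠CAI = 41.63°

Step 15: From JA = 5, JC = 13.56, AC = 9, by the inverse law of cosines:
  cos(∠AJC) = (JA² + JC² - AC²) / (2·JA·JC)
  ∠AJC = 19.38°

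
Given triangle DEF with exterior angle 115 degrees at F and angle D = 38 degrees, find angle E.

By the exterior angle theorem: exterior angle = sum of remote interior angles.
115 = 38 + angle E
angle E = 115 - 38 = 77 degrees

77 degrees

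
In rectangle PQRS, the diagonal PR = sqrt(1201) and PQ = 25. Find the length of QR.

b = sqrt(d^2 - a^2) = sqrt(1201 - 625) = sqrt(576) = 24

24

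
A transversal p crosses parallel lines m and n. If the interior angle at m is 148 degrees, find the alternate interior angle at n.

Alternate interior angles are equal: 148 degrees.

148 degrees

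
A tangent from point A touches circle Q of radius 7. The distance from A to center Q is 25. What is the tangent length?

Let T be the point of tangency. Then QT ⊥ AT (radius ⊥ tangent).
In right triangle QTA: QA² = QT² + AT²
25² = 7² + AT²
AT² = 576, AT = 24

24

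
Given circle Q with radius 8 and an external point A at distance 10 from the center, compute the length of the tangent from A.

Let T be the point of tangency. Then QT ⊥ AT (radius ⊥ tangent).
In right triangle QTA: QA² = QT² + AT²
10² = 8² + AT²
AT² = 36, AT = 6

6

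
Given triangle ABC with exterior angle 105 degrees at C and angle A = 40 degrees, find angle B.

The exterior angle theorem states that an exterior angle equals the sum of the two non-adjacent interior angles.
So 105 = 40 + angle B, which gives angle B = 105 - 40 = 65 degrees.

65 degrees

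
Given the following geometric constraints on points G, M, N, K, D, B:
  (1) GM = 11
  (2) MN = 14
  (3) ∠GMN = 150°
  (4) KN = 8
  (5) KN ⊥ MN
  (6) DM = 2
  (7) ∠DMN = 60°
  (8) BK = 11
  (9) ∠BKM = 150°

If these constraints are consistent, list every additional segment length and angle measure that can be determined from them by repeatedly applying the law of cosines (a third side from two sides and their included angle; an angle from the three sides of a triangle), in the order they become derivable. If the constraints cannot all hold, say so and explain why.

The constraints are consistent. Derivable facts, in order:
After 1 step:
- GN ≈ 24.16
- MK = 2·√65
- ND = 2·√43
After 2 steps:
- MB ≈ 26.23
- ∠DNM = 7.59°
- ∠GNM = 13.16°
- ∠KMN = 29.74°
- ∠MDN = 112.41°
- ∠MGN = 16.84°
- ∠MKN = 60.26°
After 3 steps:
- ∠BMK = 12.1°
- ∠KBM = 17.9°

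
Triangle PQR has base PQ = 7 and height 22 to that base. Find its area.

A triangle's area is half the area of a rectangle with the same base and height.
Area = (1/2) * 7 * 22 = 77.

77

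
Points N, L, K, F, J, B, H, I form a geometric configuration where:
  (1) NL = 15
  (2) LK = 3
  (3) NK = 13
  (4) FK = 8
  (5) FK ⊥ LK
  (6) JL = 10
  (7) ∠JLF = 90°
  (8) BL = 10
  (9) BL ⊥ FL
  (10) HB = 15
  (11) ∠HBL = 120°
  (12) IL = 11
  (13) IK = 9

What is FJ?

Step 1: By the law of cosines on triangle LKF: LF² = 3² + 8² − 2·3·8·cos(90°) = 73, so LF = √73.
Step 2: By the law of cosines on triangle FLJ: FJ² = √73² + 10² − 2·√73·10·cos(90°) = 173, so FJ = √173.

Therefore, the length of FJ = √173.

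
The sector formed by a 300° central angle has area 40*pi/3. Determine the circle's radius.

r² = 360 × 40*pi/3 / (π × 300) = 16, so r = 4.

4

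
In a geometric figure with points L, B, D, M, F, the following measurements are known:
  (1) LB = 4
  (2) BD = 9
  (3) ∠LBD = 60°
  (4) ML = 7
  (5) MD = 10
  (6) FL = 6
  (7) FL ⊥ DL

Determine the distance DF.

Step 1: By the law of cosines on triangle LBD: LD² = 4² + 9² − 2·4·9·cos(60°) = 61, so LD = √61.
Step 2: By the law of cosines on triangle DLF: DF² = √61² + 6² − 2·√61·6·cos(90°) = 97, so DF = √97.

Therefore, the length of DF = √97.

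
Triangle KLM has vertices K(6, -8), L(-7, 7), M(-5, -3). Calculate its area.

Using the Shoelace formula for a triangle:
Area = (1/2)|x0(y1 - y2) + x1(y2 - y0) + x2(y0 - y1)|
Area = (1/2)|6(7 - -3) + -7(-3 - -8) + -5(-8 - 7)|
Area = (1/2)|60 + -35 + 75|
Area = (1/2)|100|
Area = (1/2)(100)
Area = 50

50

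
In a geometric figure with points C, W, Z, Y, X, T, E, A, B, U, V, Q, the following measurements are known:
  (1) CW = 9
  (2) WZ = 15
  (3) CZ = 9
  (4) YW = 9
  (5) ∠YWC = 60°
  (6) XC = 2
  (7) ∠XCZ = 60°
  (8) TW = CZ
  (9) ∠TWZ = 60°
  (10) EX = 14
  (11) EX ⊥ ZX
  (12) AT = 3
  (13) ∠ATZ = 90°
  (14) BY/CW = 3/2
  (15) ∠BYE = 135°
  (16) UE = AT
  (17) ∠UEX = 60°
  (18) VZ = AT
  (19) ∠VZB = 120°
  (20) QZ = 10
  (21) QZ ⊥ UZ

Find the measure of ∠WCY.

Step 1: By the law of cosines on triangle CWY: CY² = 9² + 9² − 2·9·9·cos(60°) = 81, so CY = 9.
Step 2: By the inverse law of cosines on triangle WCY: cos(∠WCY) = (9² + 9² − 9²) / (2·9·9) = 81/162 = 0.5, so ∠WCY = 60°.

Therefore, the measure of angle ∠WCY = 60°.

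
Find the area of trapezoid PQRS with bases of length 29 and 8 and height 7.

Area of a trapezoid = (base1 + base2) * height / 2
Area = (29 + 8) * 7 / 2
Area = 37 * 7 / 2
Area = 259 / 2
Area = 259/2

259/2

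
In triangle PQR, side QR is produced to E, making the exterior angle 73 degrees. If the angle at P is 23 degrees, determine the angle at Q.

The exterior angle theorem states that an exterior angle equals the sum of the two non-adjacent interior angles.
So 73 = 23 + angle Q, which gives angle Q = 73 - 23 = 50 degrees.

50 degrees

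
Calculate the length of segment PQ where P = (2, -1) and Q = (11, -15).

The horizontal distance is |11 - 2| = 9 and the vertical distance is |-15 - -1| = 14.
By the Pythagorean theorem, d = sqrt(9^2 + 14^2) = sqrt(277).

sqrt(277)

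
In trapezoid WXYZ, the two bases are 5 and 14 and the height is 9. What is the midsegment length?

The midsegment (median) of a trapezoid connects the midpoints of the non-parallel sides.
Its length is the average of the two bases: (5 + 14) / 2 = 19/2.

19/2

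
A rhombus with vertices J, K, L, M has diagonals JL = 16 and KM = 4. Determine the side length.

In a rhombus, the diagonals bisect each other perpendicularly, creating four congruent right triangles.
Each triangle has legs 8 (half of 16) and 2 (half of 4).
The hypotenuse of each right triangle is a side of the rhombus:
side = sqrt(8^2 + 2^2) = sqrt(68) = 2*sqrt(17)

2*sqrt(17)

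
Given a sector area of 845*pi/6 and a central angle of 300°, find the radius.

The sector covers 300°/360° = 5/6 of the full circle.
Full circle area = 845*pi/6 / 5/6 = 169*pi.
Since full area = πr², we get r² = 169*pi/π = 169, so r = 13.

13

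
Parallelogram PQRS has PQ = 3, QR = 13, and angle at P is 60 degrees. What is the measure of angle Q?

Opposite sides of a parallelogram are parallel, so consecutive angles form co-interior angles on a transversal.
Co-interior angles sum to 180°, giving angle Q = 180 - 60 = 120 degrees.

120 degrees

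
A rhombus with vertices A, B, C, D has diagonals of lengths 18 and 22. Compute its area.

Area = (18 * 22) / 2 = 396 / 2 = 198

198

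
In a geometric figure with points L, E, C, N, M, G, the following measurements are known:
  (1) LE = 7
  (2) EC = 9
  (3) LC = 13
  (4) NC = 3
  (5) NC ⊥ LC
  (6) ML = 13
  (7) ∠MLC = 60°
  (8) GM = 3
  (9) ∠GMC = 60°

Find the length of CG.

Step 1: By the law of cosines on triangle CLM: CM² = 13² + 13² − 2·13·13·cos(60°) = 169, so CM = 13.
Step 2: By the law of cosines on triangle CMG: CG² = 13² + 3² − 2·13·3·cos(60°) = 139, so CG = √139.

Therefore, the length of CG = √139.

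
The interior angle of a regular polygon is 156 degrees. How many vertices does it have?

Exterior angle = 180 - 156 = 24. n = 360 / 24 = 15.

15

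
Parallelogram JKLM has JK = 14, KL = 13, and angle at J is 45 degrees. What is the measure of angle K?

Opposite sides of a parallelogram are parallel, so consecutive angles form co-interior angles on a transversal.
Co-interior angles sum to 180°, giving angle K = 180 - 45 = 135 degrees.

135 degrees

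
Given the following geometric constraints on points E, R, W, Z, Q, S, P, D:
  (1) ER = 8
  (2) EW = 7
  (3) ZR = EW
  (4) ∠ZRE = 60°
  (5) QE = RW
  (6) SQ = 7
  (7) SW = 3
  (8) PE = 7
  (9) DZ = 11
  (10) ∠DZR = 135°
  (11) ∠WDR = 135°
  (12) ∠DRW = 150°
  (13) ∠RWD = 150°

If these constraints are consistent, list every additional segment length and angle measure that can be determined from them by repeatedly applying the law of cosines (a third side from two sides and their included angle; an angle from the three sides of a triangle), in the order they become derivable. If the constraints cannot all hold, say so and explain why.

These constraints are not satisfiable: (11), (12) and (13) are the three interior angles of triangle WDR, which must sum to 180°, but 135° + 150° + 150° = 435°. No planar figure meets all of them, so nothing further can be derived.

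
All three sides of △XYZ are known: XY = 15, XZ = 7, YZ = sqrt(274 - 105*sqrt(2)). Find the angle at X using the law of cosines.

When all three sides of a triangle are known, the law of cosines can be rearranged to find any angle.
cos(C) = (a² + b² - c²) / (2ab) gives cos(X) = sqrt(2)/2.
Taking the inverse cosine: X = 45°.

45°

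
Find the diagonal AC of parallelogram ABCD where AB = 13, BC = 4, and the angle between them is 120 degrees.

Using the law of cosines:
d^2 = 13^2 + 4^2 - 2(13)(4)cos(120 degrees)
d^2 = 169 + 16 - 104*-1/2
d^2 = 237
d = sqrt(237)

sqrt(237)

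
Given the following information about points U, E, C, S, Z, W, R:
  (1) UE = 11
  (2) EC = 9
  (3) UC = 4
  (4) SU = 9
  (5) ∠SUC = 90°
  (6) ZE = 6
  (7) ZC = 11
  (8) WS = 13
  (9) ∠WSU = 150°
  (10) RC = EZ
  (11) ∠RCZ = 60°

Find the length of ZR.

From the given relations: RC = EZ = 6.
Step 1: By the law of cosines on triangle ZCR: ZR² = 11² + 6² − 2·11·6·cos(60°) = 91, so ZR = √91.

Therefore, the length of ZR = √91.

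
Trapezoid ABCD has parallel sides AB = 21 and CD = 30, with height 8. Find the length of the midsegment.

midsegment = (21 + 30) / 2 = 51 / 2 = 51/2

51/2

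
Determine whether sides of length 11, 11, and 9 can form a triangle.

Sort the sides: 9, 11, 11.
It suffices to check that the sum of the two smallest exceeds the largest:
9 + 11 = 20 > 11. ✓
Yes, a valid triangle can be formed.

Yes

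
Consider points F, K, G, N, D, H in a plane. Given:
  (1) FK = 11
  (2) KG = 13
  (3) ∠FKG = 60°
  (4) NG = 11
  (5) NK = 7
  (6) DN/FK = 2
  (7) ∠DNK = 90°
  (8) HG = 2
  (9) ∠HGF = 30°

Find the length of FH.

Step 1: By the law of cosines on triangle FKG: FG² = 11² + 13² − 2·11·13·cos(60°) = 147, so FG = 7·√3.
Step 2: By the law of cosines on triangle FGH: FH² = (7·√3)² + 2² − 2·7·√3·2·cos(30°) = 109, so FH = √109.

Therefore, the length of FH = √109.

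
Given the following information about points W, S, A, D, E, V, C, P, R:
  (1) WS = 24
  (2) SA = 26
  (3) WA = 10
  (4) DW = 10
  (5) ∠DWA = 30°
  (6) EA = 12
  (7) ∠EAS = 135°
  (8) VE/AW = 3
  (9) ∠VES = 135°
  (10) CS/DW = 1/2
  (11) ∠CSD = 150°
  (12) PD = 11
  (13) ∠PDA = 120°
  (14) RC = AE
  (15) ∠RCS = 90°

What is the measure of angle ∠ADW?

Step 1: By the law of cosines on triangle DWA: DA² = 10² + 10² − 2·10·10·cos(30°) = 26.79, so DA ≈ 5.18.
Step 2: By the inverse law of cosines on triangle ADW: cos(∠ADW) = (5.18² + 10² − 10²) / (2·5.18·10) = 26.79/103.53 = 0.2588, so ∠ADW = 75°.

Therefore, the measure of angle ∠ADW = 75°.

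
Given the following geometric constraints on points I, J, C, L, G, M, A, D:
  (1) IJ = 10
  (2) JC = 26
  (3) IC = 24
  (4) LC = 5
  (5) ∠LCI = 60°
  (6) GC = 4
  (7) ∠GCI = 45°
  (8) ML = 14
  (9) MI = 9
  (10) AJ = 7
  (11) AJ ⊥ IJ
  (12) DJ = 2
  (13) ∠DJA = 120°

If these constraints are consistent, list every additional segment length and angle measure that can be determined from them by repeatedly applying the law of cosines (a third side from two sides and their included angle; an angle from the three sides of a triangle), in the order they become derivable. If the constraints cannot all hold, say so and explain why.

The constraints are consistent. Derivable facts, in order:
After 1 step:
- AD = √67
- IA = √149
- IG ≈ 21.36
- IL ≈ 21.93
- ∠CIJ = 90°
- ∠CJI = 67.38°
- ∠ICJ = 22.62°
After 2 steps:
- ∠ADJ = 47.78°
- ∠AIJ = 34.99°
- ∠CGI = 127.39°
- ∠CIG = 7.61°
- ∠CIL = 11.39°
- ∠CLI = 108.61°
- ∠DAJ = 12.22°
- ∠IAJ = 55.01°
- ∠ILM = 13.94°
- ∠IML = 144.05°
- ∠LIM = 22.01°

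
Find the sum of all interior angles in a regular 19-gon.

The sum of interior angles of an n-sided polygon is (n - 2) * 180.
For n = 19: (19 - 2) * 180 = 17 * 180 = 3060 degrees.

3060 degrees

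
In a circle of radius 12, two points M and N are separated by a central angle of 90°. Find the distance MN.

Drop a perpendicular from the center to the chord, bisecting both the chord and the central angle.
Each half-chord = r sin(θ/2) = 12 sin(45°).
The full chord = 2 × 12 × sin(45°) = 12*sqrt(2).

12*sqrt(2)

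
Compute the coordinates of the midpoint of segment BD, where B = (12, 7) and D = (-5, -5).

M = ((x₁ + x₂)/2, (y₁ + y₂)/2)
= ((12 + -5)/2, (7 + -5)/2)
= (7/2, 2/2) = (7/2, 1)

(7/2, 1)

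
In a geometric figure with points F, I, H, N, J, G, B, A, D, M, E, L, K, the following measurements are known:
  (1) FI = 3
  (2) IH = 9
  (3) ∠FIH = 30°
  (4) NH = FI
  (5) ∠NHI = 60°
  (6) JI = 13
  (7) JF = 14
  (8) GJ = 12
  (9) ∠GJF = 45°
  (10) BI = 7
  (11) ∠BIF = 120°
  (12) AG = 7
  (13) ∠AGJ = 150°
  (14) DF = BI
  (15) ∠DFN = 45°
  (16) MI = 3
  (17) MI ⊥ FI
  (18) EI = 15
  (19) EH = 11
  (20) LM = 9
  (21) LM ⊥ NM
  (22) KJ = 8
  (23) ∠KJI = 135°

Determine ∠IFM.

Step 1: By the law of cosines on triangle FIM: FM² = 3² + 3² − 2·3·3·cos(90°) = 18, so FM = 3·√2.
Step 2: By the inverse law of cosines on triangle IFM: cos(∠IFM) = (3² + (3·√2)² − 3²) / (2·3·3·√2) = 18/25.46 = 0.7071, so ∠IFM = 45°.

Therefore, the measure of angle ∠IFM = 45°.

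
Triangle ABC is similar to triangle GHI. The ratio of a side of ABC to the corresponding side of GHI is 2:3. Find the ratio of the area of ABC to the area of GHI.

The ratio of areas of similar triangles equals the square of the side ratio.
Side ratio = 2:3
Area ratio = (2/3)^2 = 4/9 = 4:9

4:9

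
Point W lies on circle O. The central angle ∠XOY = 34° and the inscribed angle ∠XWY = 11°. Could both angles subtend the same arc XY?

By the inscribed angle theorem, the inscribed angle for a central angle of 34° should be 34° / 2 = 17°.
The given inscribed angle is 11°, which does not equal 17°.
Therefore, no, they do not correspond to the same arc.

No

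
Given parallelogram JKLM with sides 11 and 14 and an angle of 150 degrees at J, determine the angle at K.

Consecutive angles are supplementary: angle K = 180 - 150 = 30 degrees.

30 degrees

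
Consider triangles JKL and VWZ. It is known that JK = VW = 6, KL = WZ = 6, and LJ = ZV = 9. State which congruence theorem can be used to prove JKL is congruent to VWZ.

The given information matches SSS: All three pairs of corresponding sides are equal (Side-Side-Side).

SSS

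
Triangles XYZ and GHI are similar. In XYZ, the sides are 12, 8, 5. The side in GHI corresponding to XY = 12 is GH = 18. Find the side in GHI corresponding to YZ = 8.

k = 18/12 = 3/2. HI = 3/2 * 8 = 12.

12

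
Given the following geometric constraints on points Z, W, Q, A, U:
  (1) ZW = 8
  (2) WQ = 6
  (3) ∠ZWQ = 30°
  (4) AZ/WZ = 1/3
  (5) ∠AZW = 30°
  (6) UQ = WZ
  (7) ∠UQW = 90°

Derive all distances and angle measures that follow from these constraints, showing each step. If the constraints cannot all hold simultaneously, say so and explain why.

The constraints are consistent.

From the given relations:
  AZ = 1/3·WZ = 1/3·8 ≈ 2.67
  UQ = WZ = 8

Step 1: From ZW = 8, WQ = 6, and ∠ZWQ = 30°, by the law of cosines:
  ZQ² = ZW² + WQ² - 2·ZW·WQ·cos(30°) = 64 + 36 - 83.14 = 16.86
  ZQ ≈ 4.11

Step 2: From WZ = 8, ZA = 2.67, and ∠WZA = 30°, by the law of cosines:
  WA² = WZ² + ZA² - 2·WZ·ZA·cos(30°) = 64 + 7.111 - 36.95 = 34.16
  WA ≈ 5.84

Step 3: From WQ = 6, QU = 8, and ∠WQU = 90°, by the law of cosines:
  WU² = WQ² + QU² - 2·WQ·QU·cos(90°) = 36 + 64 - 0 = 100
  WU = 10

Step 4: From ZQ = 4.11, ZW = 8, QW = 6, by the inverse law of cosines:
  cos(∠QZW) = (ZQ² + ZW² - QW²) / (2·ZQ·ZW)
  ∠QZW = 46.94°

Step 5: From WA = 5.84, WZ = 8, AZ = 2.67, by the inverse law of cosines:
  cos(∠AWZ) = (WA² + WZ² - AZ²) / (2·WA·WZ)
  ∠AWZ = 13.19°

Step 6: From WQ = 6, WU = 10, QU = 8, by the inverse law of cosines:
  cos(∠QWU) = (WQ² + WU² - QU²) / (2·WQ·WU)
  ∠QWU = 53.13°

Step 7: From QW = 6, QZ = 4.11, WZ = 8, by the inverse law of cosines:
  cos(∠WQZ) = (QW² + QZ² - WZ²) / (2·QW·QZ)
  ∠WQZ = 103.06°

Step 8: From AW = 5.84, AZ = 2.67, WZ = 8, by the inverse law of cosines:
  cos(∠WAZ) = (AW² + AZ² - WZ²) / (2·AW·AZ)
  ∠WAZ = 136.81°

Step 9: From UQ = 8, UW = 10, QW = 6, by the inverse law of cosines:
  cos(∠QUW) = (UQ² + UW² - QW²) / (2·UQ·UW)
  ∠QUW = 36.87°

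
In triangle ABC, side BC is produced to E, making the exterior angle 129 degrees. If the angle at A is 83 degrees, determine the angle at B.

By the exterior angle theorem: exterior angle = sum of remote interior angles.
129 = 83 + angle B
angle B = 129 - 83 = 46 degrees

46 degrees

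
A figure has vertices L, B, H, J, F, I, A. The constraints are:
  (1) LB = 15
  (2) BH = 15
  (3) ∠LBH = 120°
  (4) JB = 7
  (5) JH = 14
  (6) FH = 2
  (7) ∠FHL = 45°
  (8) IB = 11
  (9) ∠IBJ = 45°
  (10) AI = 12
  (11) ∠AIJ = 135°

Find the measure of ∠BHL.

Step 1: By the law of cosines on triangle HBL: HL² = 15² + 15² − 2·15·15·cos(120°) = 675, so HL = 15·√3.
Step 2: By the inverse law of cosines on triangle BHL: cos(∠BHL) = (15² + (15·√3)² − 15²) / (2·15·15·√3) = 675/779.42 = 0.866, so ∠BHL = 30°.

Therefore, the measure of angle ∠BHL = 30°.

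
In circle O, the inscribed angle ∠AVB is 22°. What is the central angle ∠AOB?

By the inscribed angle theorem, the central angle is twice the inscribed angle.
Central angle = 2 × 22° = 44°

44°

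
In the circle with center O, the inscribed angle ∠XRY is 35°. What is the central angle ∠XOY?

The inscribed angle theorem states that a central angle is always twice any inscribed angle that subtends the same arc.
Since the inscribed angle is 35°, the central angle = 2 × 35° = 70°.

70°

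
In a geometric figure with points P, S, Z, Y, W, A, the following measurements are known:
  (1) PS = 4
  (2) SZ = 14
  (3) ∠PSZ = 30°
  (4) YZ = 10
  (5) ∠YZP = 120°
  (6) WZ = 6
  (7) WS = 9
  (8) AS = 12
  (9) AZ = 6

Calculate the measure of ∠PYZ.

Step 1: By the law of cosines on triangle ZSP: ZP² = 14² + 4² − 2·14·4·cos(30°) = 115.01, so ZP ≈ 10.72.
Step 2: By the law of cosines on triangle YZP: YP² = 10² + 10.72² − 2·10·10.72·cos(120°) = 322.25, so YP ≈ 17.95.
Step 3: By the inverse law of cosines on triangle PYZ: cos(∠PYZ) = (17.95² + 10² − 10.72²) / (2·17.95·10) = 307.24/359.02 = 0.8558, so ∠PYZ = 31.16°.

Therefore, the measure of angle ∠PYZ = 31.16°.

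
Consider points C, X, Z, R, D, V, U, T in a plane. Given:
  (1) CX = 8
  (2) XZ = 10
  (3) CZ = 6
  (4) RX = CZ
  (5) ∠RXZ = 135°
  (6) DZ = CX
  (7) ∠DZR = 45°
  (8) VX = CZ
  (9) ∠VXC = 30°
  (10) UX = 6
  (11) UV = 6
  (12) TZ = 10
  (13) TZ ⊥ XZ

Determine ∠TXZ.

Step 1: By the law of cosines on triangle XZT: XT² = 10² + 10² − 2·10·10·cos(90°) = 200, so XT = 10·√2.
Step 2: By the inverse law of cosines on triangle TXZ: cos(∠TXZ) = ((10·√2)² + 10² − 10²) / (2·10·√2·10) = 200/282.84 = 0.7071, so ∠TXZ = 45°.

Therefore, the measure of angle ∠TXZ = 45°.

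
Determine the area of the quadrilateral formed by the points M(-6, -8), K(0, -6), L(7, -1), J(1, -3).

Using the Shoelace formula for a quadrilateral (vertices in order):
Area = (1/2)|sum of (x_i * y_(i+1) - x_(i+1) * y_i)|
Terms: (-6*-6 - 0*-8) = 36, (0*-1 - 7*-6) = 42, (7*-3 - 1*-1) = -20, (1*-8 - -6*-3) = -26
Sum = 32
Area = (1/2)(32) = 16

16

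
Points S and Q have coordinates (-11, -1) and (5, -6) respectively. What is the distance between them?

d = sqrt((16)^2 + (-5)^2) = sqrt(281)

sqrt(281)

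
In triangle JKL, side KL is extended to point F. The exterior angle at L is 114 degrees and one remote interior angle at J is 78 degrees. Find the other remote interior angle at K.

angle K = 114 - 78 = 36 degrees (exterior angle theorem).

36 degrees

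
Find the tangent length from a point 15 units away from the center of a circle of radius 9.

Let T be the point of tangency. Then QT ⊥ XT (radius ⊥ tangent).
In right triangle QTX: QX² = QT² + XT²
15² = 9² + XT²
XT² = 144, XT = 12

12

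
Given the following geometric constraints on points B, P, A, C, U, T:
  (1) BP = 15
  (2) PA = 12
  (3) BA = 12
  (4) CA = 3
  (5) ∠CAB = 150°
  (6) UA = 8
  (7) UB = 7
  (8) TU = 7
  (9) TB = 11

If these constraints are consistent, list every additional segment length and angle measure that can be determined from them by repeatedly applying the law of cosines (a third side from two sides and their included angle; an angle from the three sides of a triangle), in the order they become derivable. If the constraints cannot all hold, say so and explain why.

The constraints are consistent. Derivable facts, in order:
After 1 step:
- BC ≈ 14.67
- ∠ABP = 51.32°
- ∠ABU = 39.84°
- ∠APB = 51.32°
- ∠AUB = 106.07°
- ∠BAP = 77.36°
- ∠BAU = 34.09°
- ∠BTU = 38.21°
- ∠BUT = 103.57°
- ∠TBU = 38.21°
After 2 steps:
- ∠ABC = 5.87°
- ∠ACB = 24.13°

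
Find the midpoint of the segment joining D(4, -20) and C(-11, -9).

The midpoint is the point halfway along the segment.
Move half the horizontal distance: 4 + (-11 - 4)/2 = 4 + -15/2 = -7/2
Move half the vertical distance: -20 + (-9 - -20)/2 = -20 + 11/2 = -29/2
Midpoint = (-7/2, -29/2)

(-7/2, -29/2)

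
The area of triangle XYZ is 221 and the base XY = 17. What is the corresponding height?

height = 2 * 221 / 17 = 26

26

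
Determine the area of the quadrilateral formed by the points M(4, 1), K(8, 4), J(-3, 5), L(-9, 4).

Shoelace: sum of cross terms = 68, Area = (1/2)|68| = 34

34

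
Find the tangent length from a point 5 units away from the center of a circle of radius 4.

tangent = √(d² - r²) = √(5² - 4²) = √(25 - 16) = √9 = 3

3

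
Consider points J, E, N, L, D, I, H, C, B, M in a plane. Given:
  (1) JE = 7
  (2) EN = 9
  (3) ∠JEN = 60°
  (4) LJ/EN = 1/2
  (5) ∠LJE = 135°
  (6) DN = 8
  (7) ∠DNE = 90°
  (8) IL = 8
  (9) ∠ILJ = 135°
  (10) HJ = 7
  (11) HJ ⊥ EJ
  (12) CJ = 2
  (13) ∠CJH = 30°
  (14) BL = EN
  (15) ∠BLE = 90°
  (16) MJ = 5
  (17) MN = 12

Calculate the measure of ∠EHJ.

Step 1: By the law of cosines on triangle HJE: HE² = 7² + 7² − 2·7·7·cos(90°) = 98, so HE = 7·√2.
Step 2: By the inverse law of cosines on triangle EHJ: cos(∠EHJ) = ((7·√2)² + 7² − 7²) / (2·7·√2·7) = 98/138.59 = 0.7071, so ∠EHJ = 45°.

Therefore, the measure of angle ∠EHJ = 45°.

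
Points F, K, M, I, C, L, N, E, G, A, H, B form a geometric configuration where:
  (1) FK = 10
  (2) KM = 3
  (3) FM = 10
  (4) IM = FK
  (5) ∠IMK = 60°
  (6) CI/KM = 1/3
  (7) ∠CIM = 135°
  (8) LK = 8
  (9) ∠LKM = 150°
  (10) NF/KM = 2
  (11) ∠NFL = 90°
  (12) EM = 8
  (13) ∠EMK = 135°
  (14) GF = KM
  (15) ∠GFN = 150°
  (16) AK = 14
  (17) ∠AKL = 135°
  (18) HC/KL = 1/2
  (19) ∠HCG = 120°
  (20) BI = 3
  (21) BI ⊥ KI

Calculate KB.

From the given relations: IM = FK = 10.
Step 1: By the law of cosines on triangle KMI: KI² = 3² + 10² − 2·3·10·cos(60°) = 79, so KI = √79.
Step 2: By the law of cosines on triangle KIB: KB² = √79² + 3² − 2·√79·3·cos(90°) = 88, so KB = 2·√22.

Therefore, the length of KB = 2·√22.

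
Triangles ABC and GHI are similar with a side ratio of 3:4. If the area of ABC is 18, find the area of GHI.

Area ratio = (3/4)^2 = 9/16. Area of GHI = 18 * 16/9 = 32.

32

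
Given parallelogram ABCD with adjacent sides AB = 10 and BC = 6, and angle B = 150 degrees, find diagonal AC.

Law of cosines: d^2 = 10^2 + 6^2 - 2(10)(6)cos(150°) = 60*sqrt(3) + 136, so d = 2*sqrt(15*sqrt(3) + 34).

2*sqrt(15*sqrt(3) + 34)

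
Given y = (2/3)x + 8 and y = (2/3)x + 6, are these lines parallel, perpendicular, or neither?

Slope of line 1: m1 = 2/3
Slope of line 2: m2 = 2/3
Since m1 = m2 = 2/3, the lines are parallel.

Parallel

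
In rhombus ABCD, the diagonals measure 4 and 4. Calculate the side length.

In a rhombus, the diagonals bisect each other perpendicularly, creating four congruent right triangles.
Each triangle has legs 2 (half of 4) and 2 (half of 4).
The hypotenuse of each right triangle is a side of the rhombus:
side = sqrt(2^2 + 2^2) = sqrt(8) = 2*sqrt(2)

2*sqrt(2)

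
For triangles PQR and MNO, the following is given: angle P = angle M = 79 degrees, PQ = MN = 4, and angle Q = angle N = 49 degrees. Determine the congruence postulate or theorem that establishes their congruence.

The given information provides:
angle P = angle M = 79 degrees, PQ = MN = 4, and angle Q = angle N = 49 degrees
This matches the ASA congruence theorem.
Two pairs of corresponding angles and the included side are equal (Angle-Side-Angle).

ASA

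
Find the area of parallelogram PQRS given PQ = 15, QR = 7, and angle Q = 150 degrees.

Area = a * b * sin(theta)
Area = 15 * 7 * sin(150 degrees)
Area = 105 * 1/2
Area = 105/2

105/2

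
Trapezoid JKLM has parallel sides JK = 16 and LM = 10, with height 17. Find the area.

A trapezoid's area equals the midsegment times the height.
The midsegment is (16 + 10) / 2 = 13.
Area = 13 * 17 = 221.

221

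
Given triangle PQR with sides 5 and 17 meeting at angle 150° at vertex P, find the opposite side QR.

By the law of cosines: QR^2 = PQ^2 + PR^2 - 2*PQ*PR*cos(P)
QR^2 = 5^2 + 17^2 - 2*5*17*cos(150°)
QR^2 = 25 + 289 - 170*(-sqrt(3)/2)
QR^2 = 85*sqrt(3) + 314
QR = sqrt(85*sqrt(3) + 314)

sqrt(85*sqrt(3) + 314)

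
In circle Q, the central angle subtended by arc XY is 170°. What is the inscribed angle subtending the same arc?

Inscribed angle = 170° / 2 = 85° (inscribed angle theorem).

85°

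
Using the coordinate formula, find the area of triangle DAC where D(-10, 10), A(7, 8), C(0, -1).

The Shoelace formula computes the area from vertex coordinates by summing cross products.
For vertices (-10,10), (7,8), (0,-1):
Signed sum = -10*8 - 7*10 + 7*-1 - 0*8 + 0*10 - -10*-1
= -150 + -7 + -10 = -167
Area = (1/2)|-167| = 167/2.

167/2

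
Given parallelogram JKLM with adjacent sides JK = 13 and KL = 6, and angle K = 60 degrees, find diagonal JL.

The diagonal of a parallelogram can be found by treating two adjacent sides and the diagonal as a triangle.
Applying the law of cosines with sides 13, 6 and included angle 60°:
d^2 = 169 + 36 - 156*cos(60°) = 127
d = sqrt(127)

sqrt(127)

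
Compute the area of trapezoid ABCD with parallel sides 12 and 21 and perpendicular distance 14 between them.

Area = (12 + 21) * 14 / 2 = 462 / 2 = 231

231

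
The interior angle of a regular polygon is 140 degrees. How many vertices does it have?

Each interior angle of a regular n-gon is (n - 2) * 180 / n.
Setting this equal to 140:
(n - 2) * 180 / n = 140
Each exterior angle = 180 - 140 = 40 degrees.
Since exterior angles sum to 360: n = 360 / 40 = 9.

9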